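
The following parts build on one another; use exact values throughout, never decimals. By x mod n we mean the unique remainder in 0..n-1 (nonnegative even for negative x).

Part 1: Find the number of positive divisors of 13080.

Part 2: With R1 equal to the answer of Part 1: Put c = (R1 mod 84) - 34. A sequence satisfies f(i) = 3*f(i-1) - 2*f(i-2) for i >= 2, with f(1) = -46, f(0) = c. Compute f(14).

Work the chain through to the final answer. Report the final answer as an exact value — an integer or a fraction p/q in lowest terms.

-720854

Part 1: 13080 = 2^3 * 3 * 5 * 109; number of divisors = (3+1) * (1+1) * (1+1) * (1+1) = 32; answer 32
Part 2: R1 = 32; c = -2; f(2) = 3*(-46) - 2*(-2) = -134; iterating: f(2)=-134, f(3)=-310, f(4)=-662, f(5)=-1366, f(6)=-2774, f(7)=-5590, f(8)=-11222, f(9)=-22486, f(10)=-45014, f(11)=-90070, f(12)=-180182, f(13)=-360406, f(14)=-720854; answer -720854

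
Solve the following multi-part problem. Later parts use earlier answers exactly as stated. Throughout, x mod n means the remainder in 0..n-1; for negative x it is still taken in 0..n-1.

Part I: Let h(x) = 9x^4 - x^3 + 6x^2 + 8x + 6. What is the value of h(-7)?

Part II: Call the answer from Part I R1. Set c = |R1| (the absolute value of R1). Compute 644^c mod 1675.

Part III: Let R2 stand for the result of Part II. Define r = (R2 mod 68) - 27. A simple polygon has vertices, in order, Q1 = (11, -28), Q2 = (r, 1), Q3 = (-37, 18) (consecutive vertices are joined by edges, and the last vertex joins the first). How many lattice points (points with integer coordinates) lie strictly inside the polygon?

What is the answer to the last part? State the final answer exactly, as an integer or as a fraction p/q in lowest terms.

1293

Part I: 9*(-7)^4 - 1*(-7)^3 + 6*(-7)^2 + 8*(-7)^1 + 6 = (21609) + (343) + (294) + (-56) + (6) = 22196; answer 22196
Part II: R1 = 22196; c = 22196; squarings mod 1675: 644^1=644, 644^2=1011, 644^4=371, 644^8=291, 644^16=931, 644^32=786, 644^64=1396, 644^128=791, 644^256=906, 644^512=86, 644^1024=696, 644^2048=341, 644^4096=706, 644^8192=961, 644^16384=596; 644^22196 = 644^4 * 644^16 * 644^32 * 644^128 * 644^512 * 644^1024 * 644^4096 * 644^16384 = 1356 (mod 1675); answer 1356
Part III: R2 = 1356; r = 37; cross terms: (11*1 - 37*-28)=1047, (37*18 - -37*1)=703, (-37*-28 - 11*18)=838; twice the area = |2588| = 2588; area = 1294; boundary points = 1 + 1 + 2 = 4; strictly interior points = area - boundary/2 + 1 = 1293; answer 1293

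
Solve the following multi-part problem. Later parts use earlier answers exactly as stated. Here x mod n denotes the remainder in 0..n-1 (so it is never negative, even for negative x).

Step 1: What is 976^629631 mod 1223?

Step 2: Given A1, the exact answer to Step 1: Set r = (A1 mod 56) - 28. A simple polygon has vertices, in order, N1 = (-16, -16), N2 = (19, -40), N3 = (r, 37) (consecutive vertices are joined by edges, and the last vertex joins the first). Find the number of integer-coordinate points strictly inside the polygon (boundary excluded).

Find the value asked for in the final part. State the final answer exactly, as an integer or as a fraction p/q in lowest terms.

Step 1: squarings mod 1223: 976^1=976, 976^2=1082, 976^4=313, 976^8=129, 976^16=742, 976^32=214, 976^64=545, 976^128=1059, 976^256=1213, 976^512=100, 976^1024=216, 976^2048=182, 976^4096=103, 976^8192=825, 976^16384=637, 976^32768=956, 976^65536=355, 976^131072=56, 976^262144=690, 976^524288=353; 976^629631 = 976^1 * 976^2 * 976^4 * 976^8 * 976^16 * 976^32 * 976^64 * 976^256 * 976^512 * 976^2048 * 976^4096 * 976^32768 * 976^65536 * 976^524288 = 723 (mod 1223); answer 723
Step 2: A1 = 723; r = 23; cross terms: (-16*-40 - 19*-16)=944, (19*37 - 23*-40)=1623, (23*-16 - -16*37)=224; twice the area = |2791| = 2791; area = 2791/2; boundary points = 1 + 1 + 1 = 3; strictly interior points = area - boundary/2 + 1 = 1395; answer 1395

1395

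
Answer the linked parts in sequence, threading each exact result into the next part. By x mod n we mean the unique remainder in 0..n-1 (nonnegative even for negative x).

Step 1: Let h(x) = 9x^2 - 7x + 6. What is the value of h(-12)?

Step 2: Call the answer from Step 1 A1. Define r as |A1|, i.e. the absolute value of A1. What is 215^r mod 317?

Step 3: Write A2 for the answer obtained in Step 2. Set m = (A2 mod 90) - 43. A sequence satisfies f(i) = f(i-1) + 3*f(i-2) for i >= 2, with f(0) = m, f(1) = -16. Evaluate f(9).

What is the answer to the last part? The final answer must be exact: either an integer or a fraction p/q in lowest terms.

Step 1: 9*(-12)^2 - 7*(-12)^1 + 6 = (1296) + (84) + (6) = 1386; answer 1386
Step 2: A1 = 1386; r = 1386; squarings mod 317: 215^1=215, 215^2=260, 215^4=79, 215^8=218, 215^16=291, 215^32=42, 215^64=179, 215^128=24, 215^256=259, 215^512=194, 215^1024=230; 215^1386 = 215^2 * 215^8 * 215^32 * 215^64 * 215^256 * 215^1024 = 302 (mod 317); answer 302
Step 3: A2 = 302; m = -11; f(2) = 1*(-16) + 3*(-11) = -49; iterating: f(2)=-49, f(3)=-97, f(4)=-244, f(5)=-535, f(6)=-1267, f(7)=-2872, f(8)=-6673, f(9)=-15289; answer -15289

-15289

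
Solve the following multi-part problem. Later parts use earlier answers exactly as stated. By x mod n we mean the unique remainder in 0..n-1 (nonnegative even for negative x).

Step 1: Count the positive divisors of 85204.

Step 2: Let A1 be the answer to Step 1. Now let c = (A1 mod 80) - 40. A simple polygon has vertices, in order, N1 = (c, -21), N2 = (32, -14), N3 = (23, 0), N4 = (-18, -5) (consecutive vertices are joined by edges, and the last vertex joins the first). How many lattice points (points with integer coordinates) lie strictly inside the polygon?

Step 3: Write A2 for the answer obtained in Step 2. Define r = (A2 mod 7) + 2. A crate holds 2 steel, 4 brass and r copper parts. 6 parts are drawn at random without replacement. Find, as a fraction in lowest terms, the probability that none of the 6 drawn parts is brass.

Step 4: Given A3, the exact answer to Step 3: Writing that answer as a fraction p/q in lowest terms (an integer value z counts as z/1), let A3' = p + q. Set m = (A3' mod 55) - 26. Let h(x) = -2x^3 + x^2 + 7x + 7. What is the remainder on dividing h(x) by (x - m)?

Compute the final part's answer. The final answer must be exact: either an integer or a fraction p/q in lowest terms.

Step 1: 85204 = 2^2 * 7 * 17 * 179; number of divisors = (2+1) * (1+1) * (1+1) * (1+1) = 24; answer 24
Step 2: A1 = 24; c = -16; cross terms: (-16*-14 - 32*-21)=896, (32*0 - 23*-14)=322, (23*-5 - -18*0)=-115, (-18*-21 - -16*-5)=298; twice the area = |1401| = 1401; area = 1401/2; boundary points = 1 + 1 + 1 + 2 = 5; strictly interior points = area - boundary/2 + 1 = 699; answer 699
Step 3: A2 = 699; r = 8; total draws C(14,6) = 3003; favorable C(10,6) = 210; P = 10/143; answer 10/143
Step 4: A3 = 10/143; threaded value p + q = 153; m = 17; remainder = value at the root: -2*(17)^3 + 1*(17)^2 + 7*(17)^1 + 7 = (-9826) + (289) + (119) + (7) = -9411; answer -9411

-9411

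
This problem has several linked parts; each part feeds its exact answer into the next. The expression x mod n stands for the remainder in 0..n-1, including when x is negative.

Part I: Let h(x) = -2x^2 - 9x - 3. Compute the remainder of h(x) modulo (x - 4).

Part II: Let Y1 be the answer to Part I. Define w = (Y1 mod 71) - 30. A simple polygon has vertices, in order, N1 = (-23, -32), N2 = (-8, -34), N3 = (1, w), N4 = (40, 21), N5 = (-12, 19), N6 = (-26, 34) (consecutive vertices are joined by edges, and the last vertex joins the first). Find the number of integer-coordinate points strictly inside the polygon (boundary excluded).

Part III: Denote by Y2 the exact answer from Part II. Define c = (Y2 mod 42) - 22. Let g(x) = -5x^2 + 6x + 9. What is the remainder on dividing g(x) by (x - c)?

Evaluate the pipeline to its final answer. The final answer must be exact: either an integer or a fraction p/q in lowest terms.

-783

Part I: remainder = value at the root: -2*(4)^2 - 9*(4)^1 - 3 = (-32) + (-36) + (-3) = -71; answer -71
Part II: Y1 = -71; w = -30; cross terms: (-23*-34 - -8*-32)=526, (-8*-30 - 1*-34)=274, (1*21 - 40*-30)=1221, (40*19 - -12*21)=1012, (-12*34 - -26*19)=86, (-26*-32 - -23*34)=1614; twice the area = |4733| = 4733; area = 4733/2; boundary points = 1 + 1 + 3 + 2 + 1 + 3 = 11; strictly interior points = area - boundary/2 + 1 = 2362; answer 2362
Part III: Y2 = 2362; c = -12; remainder = value at the root: -5*(-12)^2 + 6*(-12)^1 + 9 = (-720) + (-72) + (9) = -783; answer -783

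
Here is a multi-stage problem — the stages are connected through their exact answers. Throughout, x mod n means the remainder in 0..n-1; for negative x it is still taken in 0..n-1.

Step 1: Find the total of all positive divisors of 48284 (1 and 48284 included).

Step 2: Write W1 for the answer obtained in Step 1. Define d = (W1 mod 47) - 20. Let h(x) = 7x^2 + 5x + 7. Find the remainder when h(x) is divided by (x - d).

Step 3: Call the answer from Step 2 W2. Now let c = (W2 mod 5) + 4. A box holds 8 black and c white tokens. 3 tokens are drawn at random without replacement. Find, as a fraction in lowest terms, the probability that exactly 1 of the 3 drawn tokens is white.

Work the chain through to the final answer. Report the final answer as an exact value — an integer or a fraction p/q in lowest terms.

Step 1: 48284 = 2^2 * 12071; sigma = (1 + 2 + 4) * (1 + 12071) = 7 * 12072 = 84504; answer 84504
Step 2: W1 = 84504; d = 25; remainder = value at the root: 7*(25)^2 + 5*(25)^1 + 7 = (4375) + (125) + (7) = 4507; answer 4507
Step 3: W2 = 4507; c = 6; total draws C(14,3) = 364; favorable C(6,1)*C(8,2) = 168; P = 6/13; answer 6/13

6/13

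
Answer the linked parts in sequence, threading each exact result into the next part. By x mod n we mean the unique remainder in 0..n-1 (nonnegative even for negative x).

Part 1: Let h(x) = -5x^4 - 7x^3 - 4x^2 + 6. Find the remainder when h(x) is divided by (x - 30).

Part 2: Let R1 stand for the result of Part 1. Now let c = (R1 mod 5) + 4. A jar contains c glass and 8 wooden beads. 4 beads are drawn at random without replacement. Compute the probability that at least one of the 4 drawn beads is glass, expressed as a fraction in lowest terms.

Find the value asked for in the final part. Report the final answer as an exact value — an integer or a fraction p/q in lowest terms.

129/143

Part 1: remainder = value at the root: -5*(30)^4 - 7*(30)^3 - 4*(30)^2 + 6 = (-4050000) + (-189000) + (-3600) + (6) = -4242594; answer -4242594
Part 2: R1 = -4242594; c = 5; total draws C(13,4) = 715; complement C(8,4) = 70; favorable 715 - 70 = 645; P = 129/143; answer 129/143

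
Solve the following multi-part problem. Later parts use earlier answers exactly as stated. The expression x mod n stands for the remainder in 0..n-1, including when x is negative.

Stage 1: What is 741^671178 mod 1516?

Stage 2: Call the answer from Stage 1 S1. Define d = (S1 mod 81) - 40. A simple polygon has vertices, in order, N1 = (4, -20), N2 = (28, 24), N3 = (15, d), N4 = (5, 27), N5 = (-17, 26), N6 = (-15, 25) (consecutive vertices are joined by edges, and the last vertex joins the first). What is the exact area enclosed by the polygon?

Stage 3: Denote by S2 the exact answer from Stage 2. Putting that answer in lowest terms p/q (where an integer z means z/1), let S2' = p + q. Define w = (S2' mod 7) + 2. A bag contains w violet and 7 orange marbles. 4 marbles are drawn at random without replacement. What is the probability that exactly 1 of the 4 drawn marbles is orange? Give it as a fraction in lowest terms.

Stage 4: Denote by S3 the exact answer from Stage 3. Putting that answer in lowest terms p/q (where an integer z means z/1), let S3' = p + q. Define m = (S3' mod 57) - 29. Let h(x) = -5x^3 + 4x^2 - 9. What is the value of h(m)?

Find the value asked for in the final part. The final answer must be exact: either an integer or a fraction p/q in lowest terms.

125300

Stage 1: squarings mod 1516: 741^1=741, 741^2=289, 741^4=141, 741^8=173, 741^16=1125, 741^32=1281, 741^64=649, 741^128=1269, 741^256=369, 741^512=1237, 741^1024=525, 741^2048=1229, 741^4096=505, 741^8192=337, 741^16384=1385, 741^32768=485, 741^65536=245, 741^131072=901, 741^262144=741, 741^524288=289; 741^671178 = 741^2 * 741^8 * 741^64 * 741^128 * 741^256 * 741^1024 * 741^2048 * 741^4096 * 741^8192 * 741^131072 * 741^524288 = 385 (mod 1516); answer 385
Stage 2: S1 = 385; d = 21; cross terms: (4*24 - 28*-20)=656, (28*21 - 15*24)=228, (15*27 - 5*21)=300, (5*26 - -17*27)=589, (-17*25 - -15*26)=-35, (-15*-20 - 4*25)=200; twice the area = |1938| = 1938; area = 969; answer 969
Stage 3: S2 = 969; threaded value p + q = 970; w = 6; total draws C(13,4) = 715; favorable C(7,1)*C(6,3) = 140; P = 28/143; answer 28/143
Stage 4: S3 = 28/143; threaded value p + q = 171; m = -29; -5*(-29)^3 + 4*(-29)^2 - 9 = (121945) + (3364) + (-9) = 125300; answer 125300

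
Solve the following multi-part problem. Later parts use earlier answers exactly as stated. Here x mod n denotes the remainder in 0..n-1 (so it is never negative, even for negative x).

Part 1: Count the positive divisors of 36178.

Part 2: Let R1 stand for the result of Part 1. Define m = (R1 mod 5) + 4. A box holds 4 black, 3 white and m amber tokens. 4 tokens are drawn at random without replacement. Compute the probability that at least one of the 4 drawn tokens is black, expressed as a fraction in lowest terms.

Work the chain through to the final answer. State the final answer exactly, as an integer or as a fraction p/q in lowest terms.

Part 1: 36178 = 2 * 18089; number of divisors = (1+1) * (1+1) = 4; answer 4
Part 2: R1 = 4; m = 8; total draws C(15,4) = 1365; complement C(11,4) = 330; favorable 1365 - 330 = 1035; P = 69/91; answer 69/91

69/91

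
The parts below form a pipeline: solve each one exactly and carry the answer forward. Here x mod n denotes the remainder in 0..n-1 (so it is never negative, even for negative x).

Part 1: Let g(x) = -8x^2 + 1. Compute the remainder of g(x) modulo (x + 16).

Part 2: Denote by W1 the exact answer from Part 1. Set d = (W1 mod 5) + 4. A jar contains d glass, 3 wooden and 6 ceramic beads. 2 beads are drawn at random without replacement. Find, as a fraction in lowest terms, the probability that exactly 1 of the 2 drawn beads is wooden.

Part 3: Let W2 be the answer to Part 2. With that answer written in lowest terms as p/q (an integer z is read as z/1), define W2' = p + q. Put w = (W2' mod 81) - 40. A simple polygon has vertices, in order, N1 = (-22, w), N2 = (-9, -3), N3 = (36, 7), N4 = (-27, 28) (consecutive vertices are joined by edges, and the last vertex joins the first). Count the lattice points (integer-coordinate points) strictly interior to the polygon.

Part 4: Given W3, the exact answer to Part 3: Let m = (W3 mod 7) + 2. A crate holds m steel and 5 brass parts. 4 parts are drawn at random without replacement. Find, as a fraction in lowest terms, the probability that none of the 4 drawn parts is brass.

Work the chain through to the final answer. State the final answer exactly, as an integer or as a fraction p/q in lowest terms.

1/22

Part 1: remainder = value at the root: -8*(-16)^2 + 1 = (-2048) + (1) = -2047; answer -2047
Part 2: W1 = -2047; d = 7; total draws C(16,2) = 120; favorable C(3,1)*C(13,1) = 39; P = 13/40; answer 13/40
Part 3: W2 = 13/40; threaded value p + q = 53; w = 13; cross terms: (-22*-3 - -9*13)=183, (-9*7 - 36*-3)=45, (36*28 - -27*7)=1197, (-27*13 - -22*28)=265; twice the area = |1690| = 1690; area = 845; boundary points = 1 + 5 + 21 + 5 = 32; strictly interior points = area - boundary/2 + 1 = 830; answer 830
Part 4: W3 = 830; m = 6; total draws C(11,4) = 330; favorable C(6,4) = 15; P = 1/22; answer 1/22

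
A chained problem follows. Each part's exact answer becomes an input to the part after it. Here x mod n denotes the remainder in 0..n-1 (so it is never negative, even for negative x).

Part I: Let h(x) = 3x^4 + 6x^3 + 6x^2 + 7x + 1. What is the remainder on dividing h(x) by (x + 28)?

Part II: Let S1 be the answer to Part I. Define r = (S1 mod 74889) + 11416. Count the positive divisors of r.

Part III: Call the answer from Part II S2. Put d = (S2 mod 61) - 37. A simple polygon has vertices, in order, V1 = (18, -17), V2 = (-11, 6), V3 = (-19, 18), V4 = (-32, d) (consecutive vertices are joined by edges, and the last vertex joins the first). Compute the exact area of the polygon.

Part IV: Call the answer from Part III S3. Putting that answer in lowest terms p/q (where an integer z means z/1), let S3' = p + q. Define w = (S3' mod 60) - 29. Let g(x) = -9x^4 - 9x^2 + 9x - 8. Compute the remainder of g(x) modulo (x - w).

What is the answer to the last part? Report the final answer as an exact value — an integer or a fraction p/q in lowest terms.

-1176317

Part I: remainder = value at the root: 3*(-28)^4 + 6*(-28)^3 + 6*(-28)^2 + 7*(-28)^1 + 1 = (1843968) + (-131712) + (4704) + (-196) + (1) = 1716765; answer 1716765
Part II: S1 = 1716765; r = 80623; 80623 = 37 * 2179; number of divisors = (1+1) * (1+1) = 4; answer 4
Part III: S2 = 4; d = -33; cross terms: (18*6 - -11*-17)=-79, (-11*18 - -19*6)=-84, (-19*-33 - -32*18)=1203, (-32*-17 - 18*-33)=1138; twice the area = |2178| = 2178; area = 1089; answer 1089
Part IV: S3 = 1089; threaded value p + q = 1090; w = -19; remainder = value at the root: -9*(-19)^4 - 9*(-19)^2 + 9*(-19)^1 - 8 = (-1172889) + (-3249) + (-171) + (-8) = -1176317; answer -1176317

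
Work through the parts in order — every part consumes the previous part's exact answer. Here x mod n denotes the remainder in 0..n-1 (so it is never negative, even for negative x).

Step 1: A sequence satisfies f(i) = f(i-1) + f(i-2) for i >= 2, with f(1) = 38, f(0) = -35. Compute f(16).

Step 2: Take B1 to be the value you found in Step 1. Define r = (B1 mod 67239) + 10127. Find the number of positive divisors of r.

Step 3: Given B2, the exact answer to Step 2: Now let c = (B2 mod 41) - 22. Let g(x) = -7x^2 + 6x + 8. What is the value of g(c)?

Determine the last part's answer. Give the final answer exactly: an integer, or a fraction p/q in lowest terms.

Step 1: f(2) = 1*(38) + 1*(-35) = 3; iterating: f(2)=3, f(3)=41, f(4)=44, f(5)=85, f(6)=129, f(7)=214, f(8)=343, f(9)=557, f(10)=900, f(11)=1457, f(12)=2357, f(13)=3814, f(14)=6171, f(15)=9985, f(16)=16156; answer 16156
Step 2: B1 = 16156; r = 26283; 26283 = 3 * 8761; number of divisors = (1+1) * (1+1) = 4; answer 4
Step 3: B2 = 4; c = -18; -7*(-18)^2 + 6*(-18)^1 + 8 = (-2268) + (-108) + (8) = -2368; answer -2368

-2368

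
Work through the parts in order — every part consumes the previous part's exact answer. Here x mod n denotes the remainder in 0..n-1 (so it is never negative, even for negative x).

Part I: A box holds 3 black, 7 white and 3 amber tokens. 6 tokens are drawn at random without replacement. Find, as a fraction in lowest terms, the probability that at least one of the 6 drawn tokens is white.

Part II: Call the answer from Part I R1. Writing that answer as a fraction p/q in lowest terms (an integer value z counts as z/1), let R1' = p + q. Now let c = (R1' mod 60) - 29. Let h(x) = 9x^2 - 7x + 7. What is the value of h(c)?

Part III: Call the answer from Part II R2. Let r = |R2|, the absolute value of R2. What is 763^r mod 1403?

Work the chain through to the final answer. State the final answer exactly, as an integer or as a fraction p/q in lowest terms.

Part I: total draws C(13,6) = 1716; complement C(6,6) = 1; favorable 1716 - 1 = 1715; P = 1715/1716; answer 1715/1716
Part II: R1 = 1715/1716; threaded value p + q = 3431; c = -18; 9*(-18)^2 - 7*(-18)^1 + 7 = (2916) + (126) + (7) = 3049; answer 3049
Part III: R2 = 3049; r = 3049; squarings mod 1403: 763^1=763, 763^2=1327, 763^4=164, 763^8=239, 763^16=1001, 763^32=259, 763^64=1140, 763^128=422, 763^256=1306, 763^512=991, 763^1024=1384, 763^2048=361; 763^3049 = 763^1 * 763^8 * 763^32 * 763^64 * 763^128 * 763^256 * 763^512 * 763^2048 = 706 (mod 1403); answer 706

706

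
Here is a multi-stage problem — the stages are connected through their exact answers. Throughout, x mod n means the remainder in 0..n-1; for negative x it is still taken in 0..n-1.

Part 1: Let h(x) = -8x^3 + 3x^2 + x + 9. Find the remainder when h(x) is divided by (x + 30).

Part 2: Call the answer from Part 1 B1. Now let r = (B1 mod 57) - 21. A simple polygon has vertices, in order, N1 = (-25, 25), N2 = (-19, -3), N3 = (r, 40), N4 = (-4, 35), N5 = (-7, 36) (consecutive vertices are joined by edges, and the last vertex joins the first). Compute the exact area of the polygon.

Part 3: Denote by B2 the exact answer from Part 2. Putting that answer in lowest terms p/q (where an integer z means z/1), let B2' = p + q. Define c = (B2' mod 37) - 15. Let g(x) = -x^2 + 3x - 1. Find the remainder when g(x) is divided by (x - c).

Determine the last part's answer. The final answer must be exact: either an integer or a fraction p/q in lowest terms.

-29

Part 1: remainder = value at the root: -8*(-30)^3 + 3*(-30)^2 + 1*(-30)^1 + 9 = (216000) + (2700) + (-30) + (9) = 218679; answer 218679
Part 2: B1 = 218679; r = 6; cross terms: (-25*-3 - -19*25)=550, (-19*40 - 6*-3)=-742, (6*35 - -4*40)=370, (-4*36 - -7*35)=101, (-7*25 - -25*36)=725; twice the area = |1004| = 1004; area = 502; answer 502
Part 3: B2 = 502; threaded value p + q = 503; c = 7; remainder = value at the root: -1*(7)^2 + 3*(7)^1 - 1 = (-49) + (21) + (-1) = -29; answer -29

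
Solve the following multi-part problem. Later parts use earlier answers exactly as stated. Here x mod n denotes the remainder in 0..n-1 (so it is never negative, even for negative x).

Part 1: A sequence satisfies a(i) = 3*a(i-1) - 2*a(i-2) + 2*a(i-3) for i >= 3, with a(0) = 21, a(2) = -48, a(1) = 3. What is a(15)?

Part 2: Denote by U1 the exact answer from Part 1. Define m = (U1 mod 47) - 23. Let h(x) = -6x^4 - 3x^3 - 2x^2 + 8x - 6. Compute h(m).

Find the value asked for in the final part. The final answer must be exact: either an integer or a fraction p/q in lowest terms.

-613158

Part 1: a(3) = 3*(-48) - 2*(3) + 2*(21) = -108; iterating: a(3)=-108, a(4)=-222, a(5)=-546, a(6)=-1410, a(7)=-3582, a(8)=-9018, a(9)=-22710, a(10)=-57258, a(11)=-144390, a(12)=-364074, a(13)=-917958, a(14)=-2314506, a(15)=-5835750; answer -5835750
Part 2: U1 = -5835750; m = -18; -6*(-18)^4 - 3*(-18)^3 - 2*(-18)^2 + 8*(-18)^1 - 6 = (-629856) + (17496) + (-648) + (-144) + (-6) = -613158; answer -613158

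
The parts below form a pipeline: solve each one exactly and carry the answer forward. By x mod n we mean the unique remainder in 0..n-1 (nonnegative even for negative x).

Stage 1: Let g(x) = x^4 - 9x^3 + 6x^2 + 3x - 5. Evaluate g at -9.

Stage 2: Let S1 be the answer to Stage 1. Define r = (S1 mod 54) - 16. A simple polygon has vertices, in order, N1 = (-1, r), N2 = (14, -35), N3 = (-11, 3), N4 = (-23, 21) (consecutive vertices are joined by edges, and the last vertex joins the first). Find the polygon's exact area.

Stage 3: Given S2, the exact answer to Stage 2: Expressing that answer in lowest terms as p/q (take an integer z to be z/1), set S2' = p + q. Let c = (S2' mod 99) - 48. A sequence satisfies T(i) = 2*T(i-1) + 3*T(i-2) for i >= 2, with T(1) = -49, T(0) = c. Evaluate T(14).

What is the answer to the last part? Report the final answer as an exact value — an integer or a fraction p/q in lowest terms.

-21523325

Stage 1: 1*(-9)^4 - 9*(-9)^3 + 6*(-9)^2 + 3*(-9)^1 - 5 = (6561) + (6561) + (486) + (-27) + (-5) = 13576; answer 13576
Stage 2: S1 = 13576; r = 6; cross terms: (-1*-35 - 14*6)=-49, (14*3 - -11*-35)=-343, (-11*21 - -23*3)=-162, (-23*6 - -1*21)=-117; twice the area = |-671| = 671; area = 671/2; answer 671/2
Stage 3: S2 = 671/2; threaded value p + q = 673; c = 31; T(2) = 2*(-49) + 3*(31) = -5; iterating: T(2)=-5, T(3)=-157, T(4)=-329, T(5)=-1129, T(6)=-3245, T(7)=-9877, T(8)=-29489, T(9)=-88609, T(10)=-265685, T(11)=-797197, T(12)=-2391449, T(13)=-7174489, T(14)=-21523325; answer -21523325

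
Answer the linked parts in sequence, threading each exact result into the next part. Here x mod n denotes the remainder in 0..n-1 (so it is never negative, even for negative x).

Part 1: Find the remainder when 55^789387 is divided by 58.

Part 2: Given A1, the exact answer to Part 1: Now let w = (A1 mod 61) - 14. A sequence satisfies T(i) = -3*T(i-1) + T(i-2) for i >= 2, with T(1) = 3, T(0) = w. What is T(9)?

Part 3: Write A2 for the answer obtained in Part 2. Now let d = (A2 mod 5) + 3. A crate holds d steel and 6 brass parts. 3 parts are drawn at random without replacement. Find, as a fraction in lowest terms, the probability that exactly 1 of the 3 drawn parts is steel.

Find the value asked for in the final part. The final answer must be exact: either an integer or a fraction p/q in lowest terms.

Part 1: squarings mod 58: 55^1=55, 55^2=9, 55^4=23, 55^8=7, 55^16=49, 55^32=23, 55^64=7, 55^128=49, 55^256=23, 55^512=7, 55^1024=49, 55^2048=23, 55^4096=7, 55^8192=49, 55^16384=23, 55^32768=7, 55^65536=49, 55^131072=23, 55^262144=7, 55^524288=49; 55^789387 = 55^1 * 55^2 * 55^8 * 55^128 * 55^256 * 55^512 * 55^2048 * 55^262144 * 55^524288 = 43 (mod 58); answer 43
Part 2: A1 = 43; w = 29; T(2) = -3*(3) + 1*(29) = 20; iterating: T(2)=20, T(3)=-57, T(4)=191, T(5)=-630, T(6)=2081, T(7)=-6873, T(8)=22700, T(9)=-74973; answer -74973
Part 3: A2 = -74973; d = 5; total draws C(11,3) = 165; favorable C(5,1)*C(6,2) = 75; P = 5/11; answer 5/11

5/11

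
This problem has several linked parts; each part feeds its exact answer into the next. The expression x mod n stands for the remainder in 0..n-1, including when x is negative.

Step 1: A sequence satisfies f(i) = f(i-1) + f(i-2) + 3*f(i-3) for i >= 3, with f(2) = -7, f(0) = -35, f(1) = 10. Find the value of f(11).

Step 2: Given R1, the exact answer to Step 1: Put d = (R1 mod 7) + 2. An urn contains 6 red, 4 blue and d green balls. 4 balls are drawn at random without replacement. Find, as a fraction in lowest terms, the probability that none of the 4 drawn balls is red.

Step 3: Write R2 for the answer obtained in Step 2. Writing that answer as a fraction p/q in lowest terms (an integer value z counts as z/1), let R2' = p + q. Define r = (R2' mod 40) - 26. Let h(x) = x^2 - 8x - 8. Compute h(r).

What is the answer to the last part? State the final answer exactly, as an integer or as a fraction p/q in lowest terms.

-8

Step 1: f(3) = 1*(-7) + 1*(10) + 3*(-35) = -102; iterating: f(3)=-102, f(4)=-79, f(5)=-202, f(6)=-587, f(7)=-1026, f(8)=-2219, f(9)=-5006, f(10)=-10303, f(11)=-21966; answer -21966
Step 2: R1 = -21966; d = 2; total draws C(12,4) = 495; favorable C(6,4) = 15; P = 1/33; answer 1/33
Step 3: R2 = 1/33; threaded value p + q = 34; r = 8; 1*(8)^2 - 8*(8)^1 - 8 = (64) + (-64) + (-8) = -8; answer -8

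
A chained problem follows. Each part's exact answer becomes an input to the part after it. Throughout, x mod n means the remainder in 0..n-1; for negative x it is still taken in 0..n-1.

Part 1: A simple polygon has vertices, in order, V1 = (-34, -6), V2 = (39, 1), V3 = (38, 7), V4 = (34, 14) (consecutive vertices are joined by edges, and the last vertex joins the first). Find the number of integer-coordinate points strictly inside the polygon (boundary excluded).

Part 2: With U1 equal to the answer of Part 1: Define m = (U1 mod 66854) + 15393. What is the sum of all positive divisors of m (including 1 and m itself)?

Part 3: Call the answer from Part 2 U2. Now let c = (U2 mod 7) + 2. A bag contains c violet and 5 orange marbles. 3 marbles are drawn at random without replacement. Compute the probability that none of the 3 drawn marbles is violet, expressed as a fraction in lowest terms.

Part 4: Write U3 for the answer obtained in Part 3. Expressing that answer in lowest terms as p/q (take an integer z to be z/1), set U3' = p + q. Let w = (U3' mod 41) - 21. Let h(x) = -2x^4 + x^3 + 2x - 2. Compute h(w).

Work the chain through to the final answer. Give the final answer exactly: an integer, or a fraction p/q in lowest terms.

Part 1: cross terms: (-34*1 - 39*-6)=200, (39*7 - 38*1)=235, (38*14 - 34*7)=294, (34*-6 - -34*14)=272; twice the area = |1001| = 1001; area = 1001/2; boundary points = 1 + 1 + 1 + 4 = 7; strictly interior points = area - boundary/2 + 1 = 498; answer 498
Part 2: U1 = 498; m = 15891; 15891 = 3 * 5297; sigma = (1 + 3) * (1 + 5297) = 4 * 5298 = 21192; answer 21192
Part 3: U2 = 21192; c = 5; total draws C(10,3) = 120; favorable C(5,3) = 10; P = 1/12; answer 1/12
Part 4: U3 = 1/12; threaded value p + q = 13; w = -8; -2*(-8)^4 + 1*(-8)^3 + 2*(-8)^1 - 2 = (-8192) + (-512) + (-16) + (-2) = -8722; answer -8722

-8722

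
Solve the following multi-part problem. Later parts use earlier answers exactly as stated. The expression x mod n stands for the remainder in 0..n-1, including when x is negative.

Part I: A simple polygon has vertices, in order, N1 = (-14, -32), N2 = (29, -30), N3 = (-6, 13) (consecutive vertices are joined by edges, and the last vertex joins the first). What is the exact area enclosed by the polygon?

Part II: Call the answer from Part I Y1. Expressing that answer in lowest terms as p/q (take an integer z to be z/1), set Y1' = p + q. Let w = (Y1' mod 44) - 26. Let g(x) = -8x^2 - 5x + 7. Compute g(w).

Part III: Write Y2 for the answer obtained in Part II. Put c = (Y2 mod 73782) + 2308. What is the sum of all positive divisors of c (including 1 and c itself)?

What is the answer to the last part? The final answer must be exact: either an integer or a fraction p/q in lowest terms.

149472

Part I: cross terms: (-14*-30 - 29*-32)=1348, (29*13 - -6*-30)=197, (-6*-32 - -14*13)=374; twice the area = |1919| = 1919; area = 1919/2; answer 1919/2
Part II: Y1 = 1919/2; threaded value p + q = 1921; w = 3; -8*(3)^2 - 5*(3)^1 + 7 = (-72) + (-15) + (7) = -80; answer -80
Part III: Y2 = -80; c = 76010; 76010 = 2 * 5 * 11 * 691; sigma = (1 + 2) * (1 + 5) * (1 + 11) * (1 + 691) = 3 * 6 * 12 * 692 = 149472; answer 149472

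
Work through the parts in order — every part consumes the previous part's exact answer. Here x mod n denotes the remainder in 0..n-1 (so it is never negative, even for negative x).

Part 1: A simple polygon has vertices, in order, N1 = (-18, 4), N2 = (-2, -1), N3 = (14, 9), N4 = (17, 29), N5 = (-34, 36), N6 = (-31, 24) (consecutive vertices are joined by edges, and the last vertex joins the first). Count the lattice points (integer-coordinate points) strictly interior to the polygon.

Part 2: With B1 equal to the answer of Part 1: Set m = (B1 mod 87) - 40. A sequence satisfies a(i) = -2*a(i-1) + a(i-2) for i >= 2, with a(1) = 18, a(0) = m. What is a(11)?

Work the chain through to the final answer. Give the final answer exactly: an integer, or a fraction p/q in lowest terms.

153276

Part 1: cross terms: (-18*-1 - -2*4)=26, (-2*9 - 14*-1)=-4, (14*29 - 17*9)=253, (17*36 - -34*29)=1598, (-34*24 - -31*36)=300, (-31*4 - -18*24)=308; twice the area = |2481| = 2481; area = 2481/2; boundary points = 1 + 2 + 1 + 1 + 3 + 1 = 9; strictly interior points = area - boundary/2 + 1 = 1237; answer 1237
Part 2: B1 = 1237; m = -21; a(2) = -2*(18) + 1*(-21) = -57; iterating: a(2)=-57, a(3)=132, a(4)=-321, a(5)=774, a(6)=-1869, a(7)=4512, a(8)=-10893, a(9)=26298, a(10)=-63489, a(11)=153276; answer 153276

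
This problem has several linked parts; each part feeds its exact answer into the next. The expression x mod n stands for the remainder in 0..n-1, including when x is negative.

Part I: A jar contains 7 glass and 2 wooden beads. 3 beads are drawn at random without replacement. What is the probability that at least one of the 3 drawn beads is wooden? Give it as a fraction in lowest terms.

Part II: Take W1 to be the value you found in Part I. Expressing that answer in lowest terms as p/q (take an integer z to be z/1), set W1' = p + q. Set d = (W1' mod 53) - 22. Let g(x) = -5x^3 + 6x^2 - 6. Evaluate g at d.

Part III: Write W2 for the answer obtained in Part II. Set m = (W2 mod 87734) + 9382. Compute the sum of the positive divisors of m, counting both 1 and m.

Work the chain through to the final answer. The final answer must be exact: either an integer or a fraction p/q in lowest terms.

Part I: total draws C(9,3) = 84; complement C(7,3) = 35; favorable 84 - 35 = 49; P = 7/12; answer 7/12
Part II: W1 = 7/12; threaded value p + q = 19; d = -3; -5*(-3)^3 + 6*(-3)^2 - 6 = (135) + (54) + (-6) = 183; answer 183
Part III: W2 = 183; m = 9565; 9565 = 5 * 1913; sigma = (1 + 5) * (1 + 1913) = 6 * 1914 = 11484; answer 11484

11484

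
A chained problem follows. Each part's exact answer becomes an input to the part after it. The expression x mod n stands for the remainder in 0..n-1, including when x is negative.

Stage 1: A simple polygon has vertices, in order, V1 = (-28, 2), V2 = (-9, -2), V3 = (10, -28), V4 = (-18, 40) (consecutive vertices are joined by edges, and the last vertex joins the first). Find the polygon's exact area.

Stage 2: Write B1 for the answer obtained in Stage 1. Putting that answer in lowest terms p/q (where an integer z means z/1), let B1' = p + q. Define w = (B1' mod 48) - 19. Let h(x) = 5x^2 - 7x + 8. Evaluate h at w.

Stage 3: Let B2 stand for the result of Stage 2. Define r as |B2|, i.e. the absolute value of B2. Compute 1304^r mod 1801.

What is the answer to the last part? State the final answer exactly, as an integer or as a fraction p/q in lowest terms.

Stage 1: cross terms: (-28*-2 - -9*2)=74, (-9*-28 - 10*-2)=272, (10*40 - -18*-28)=-104, (-18*2 - -28*40)=1084; twice the area = |1326| = 1326; area = 663; answer 663
Stage 2: B1 = 663; threaded value p + q = 664; w = 21; 5*(21)^2 - 7*(21)^1 + 8 = (2205) + (-147) + (8) = 2066; answer 2066
Stage 3: B2 = 2066; r = 2066; squarings mod 1801: 1304^1=1304, 1304^2=272, 1304^4=143, 1304^8=638, 1304^16=18, 1304^32=324, 1304^64=518, 1304^128=1776, 1304^256=625, 1304^512=1609, 1304^1024=844, 1304^2048=941; 1304^2066 = 1304^2 * 1304^16 * 1304^2048 = 178 (mod 1801); answer 178

178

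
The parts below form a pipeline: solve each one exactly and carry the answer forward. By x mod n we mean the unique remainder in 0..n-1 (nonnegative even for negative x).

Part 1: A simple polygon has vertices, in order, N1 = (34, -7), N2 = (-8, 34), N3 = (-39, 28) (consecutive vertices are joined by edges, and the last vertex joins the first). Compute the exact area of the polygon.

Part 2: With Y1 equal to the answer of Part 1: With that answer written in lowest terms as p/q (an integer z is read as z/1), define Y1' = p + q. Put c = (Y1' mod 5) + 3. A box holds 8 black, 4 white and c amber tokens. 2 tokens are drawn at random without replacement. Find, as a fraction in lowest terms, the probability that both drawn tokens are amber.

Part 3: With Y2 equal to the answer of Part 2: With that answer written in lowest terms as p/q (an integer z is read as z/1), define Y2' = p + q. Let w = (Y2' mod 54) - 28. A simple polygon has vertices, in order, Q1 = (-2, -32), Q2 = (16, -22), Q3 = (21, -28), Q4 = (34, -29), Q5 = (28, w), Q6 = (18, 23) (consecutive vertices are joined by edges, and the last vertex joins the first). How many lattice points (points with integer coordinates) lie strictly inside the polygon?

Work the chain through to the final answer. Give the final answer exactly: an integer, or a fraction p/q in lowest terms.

Part 1: cross terms: (34*34 - -8*-7)=1100, (-8*28 - -39*34)=1102, (-39*-7 - 34*28)=-679; twice the area = |1523| = 1523; area = 1523/2; answer 1523/2
Part 2: Y1 = 1523/2; threaded value p + q = 1525; c = 3; total draws C(15,2) = 105; favorable C(3,2) = 3; P = 1/35; answer 1/35
Part 3: Y2 = 1/35; threaded value p + q = 36; w = 8; cross terms: (-2*-22 - 16*-32)=556, (16*-28 - 21*-22)=14, (21*-29 - 34*-28)=343, (34*8 - 28*-29)=1084, (28*23 - 18*8)=500, (18*-32 - -2*23)=-530; twice the area = |1967| = 1967; area = 1967/2; boundary points = 2 + 1 + 1 + 1 + 5 + 5 = 15; strictly interior points = area - boundary/2 + 1 = 977; answer 977

977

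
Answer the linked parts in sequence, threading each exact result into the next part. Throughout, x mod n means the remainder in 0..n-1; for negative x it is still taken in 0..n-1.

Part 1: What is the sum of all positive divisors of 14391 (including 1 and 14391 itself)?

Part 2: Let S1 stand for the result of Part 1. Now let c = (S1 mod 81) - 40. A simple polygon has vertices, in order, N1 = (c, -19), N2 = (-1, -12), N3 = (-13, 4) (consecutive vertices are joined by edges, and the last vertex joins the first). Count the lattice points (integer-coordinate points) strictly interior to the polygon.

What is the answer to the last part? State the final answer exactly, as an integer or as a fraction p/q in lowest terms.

112

Part 1: 14391 = 3^3 * 13 * 41; sigma = (1 + 3 + 9 + 27) * (1 + 13) * (1 + 41) = 40 * 14 * 42 = 23520; answer 23520
Part 2: S1 = 23520; c = -10; cross terms: (-10*-12 - -1*-19)=101, (-1*4 - -13*-12)=-160, (-13*-19 - -10*4)=287; twice the area = |228| = 228; area = 114; boundary points = 1 + 4 + 1 = 6; strictly interior points = area - boundary/2 + 1 = 112; answer 112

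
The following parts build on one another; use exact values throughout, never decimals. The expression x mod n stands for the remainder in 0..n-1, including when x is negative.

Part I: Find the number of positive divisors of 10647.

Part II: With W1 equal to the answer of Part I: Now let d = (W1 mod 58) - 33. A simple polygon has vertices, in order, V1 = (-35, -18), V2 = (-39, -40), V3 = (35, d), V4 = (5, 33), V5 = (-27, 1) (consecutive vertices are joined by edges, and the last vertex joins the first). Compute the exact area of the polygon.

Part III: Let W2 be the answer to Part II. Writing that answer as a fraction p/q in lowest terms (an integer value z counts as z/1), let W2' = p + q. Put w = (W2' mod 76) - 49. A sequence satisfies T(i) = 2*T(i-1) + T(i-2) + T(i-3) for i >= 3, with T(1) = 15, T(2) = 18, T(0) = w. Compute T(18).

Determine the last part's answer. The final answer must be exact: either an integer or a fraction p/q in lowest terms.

Part I: 10647 = 3^2 * 7 * 13^2; number of divisors = (2+1) * (1+1) * (2+1) = 18; answer 18
Part II: W1 = 18; d = -15; cross terms: (-35*-40 - -39*-18)=698, (-39*-15 - 35*-40)=1985, (35*33 - 5*-15)=1230, (5*1 - -27*33)=896, (-27*-18 - -35*1)=521; twice the area = |5330| = 5330; area = 2665; answer 2665
Part III: W2 = 2665; threaded value p + q = 2666; w = -43; T(3) = 2*(18) + 1*(15) + 1*(-43) = 8; iterating: T(3)=8, T(4)=49, T(5)=124, T(6)=305, T(7)=783, T(8)=1995, T(9)=5078, T(10)=12934, T(11)=32941, T(12)=83894, T(13)=213663, T(14)=544161, T(15)=1385879, T(16)=3529582, T(17)=8989204, T(18)=22893869; answer 22893869

22893869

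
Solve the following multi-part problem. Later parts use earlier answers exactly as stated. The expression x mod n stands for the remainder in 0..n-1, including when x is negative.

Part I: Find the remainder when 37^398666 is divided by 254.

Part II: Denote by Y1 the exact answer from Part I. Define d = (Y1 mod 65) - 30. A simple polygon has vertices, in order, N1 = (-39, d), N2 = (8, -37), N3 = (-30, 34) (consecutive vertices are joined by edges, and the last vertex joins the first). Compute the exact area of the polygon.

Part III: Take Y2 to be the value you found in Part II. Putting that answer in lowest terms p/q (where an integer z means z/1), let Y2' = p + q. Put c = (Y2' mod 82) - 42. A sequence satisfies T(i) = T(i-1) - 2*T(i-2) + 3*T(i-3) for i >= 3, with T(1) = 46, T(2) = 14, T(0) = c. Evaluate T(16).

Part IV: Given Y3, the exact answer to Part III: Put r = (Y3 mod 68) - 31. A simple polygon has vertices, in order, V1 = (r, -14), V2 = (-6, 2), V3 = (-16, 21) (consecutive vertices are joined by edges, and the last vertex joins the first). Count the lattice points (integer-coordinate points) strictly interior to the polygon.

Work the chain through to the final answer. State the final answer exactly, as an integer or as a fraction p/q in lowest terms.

Part I: squarings mod 254: 37^1=37, 37^2=99, 37^4=149, 37^8=103, 37^16=195, 37^32=179, 37^64=37, 37^128=99, 37^256=149, 37^512=103, 37^1024=195, 37^2048=179, 37^4096=37, 37^8192=99, 37^16384=149, 37^32768=103, 37^65536=195, 37^131072=179, 37^262144=37; 37^398666 = 37^2 * 37^8 * 37^64 * 37^256 * 37^1024 * 37^4096 * 37^131072 * 37^262144 = 99 (mod 254); answer 99
Part II: Y1 = 99; d = 4; cross terms: (-39*-37 - 8*4)=1411, (8*34 - -30*-37)=-838, (-30*4 - -39*34)=1206; twice the area = |1779| = 1779; area = 1779/2; answer 1779/2
Part III: Y2 = 1779/2; threaded value p + q = 1781; c = 17; T(3) = 1*(14) - 2*(46) + 3*(17) = -27; iterating: T(3)=-27, T(4)=83, T(5)=179, T(6)=-68, T(7)=-177, T(8)=496, T(9)=646, T(10)=-877, T(11)=-681, T(12)=3011, T(13)=1742, T(14)=-6323, T(15)=-774, T(16)=17098; answer 17098
Part IV: Y3 = 17098; r = -1; cross terms: (-1*2 - -6*-14)=-86, (-6*21 - -16*2)=-94, (-16*-14 - -1*21)=245; twice the area = |65| = 65; area = 65/2; boundary points = 1 + 1 + 5 = 7; strictly interior points = area - boundary/2 + 1 = 30; answer 30

30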